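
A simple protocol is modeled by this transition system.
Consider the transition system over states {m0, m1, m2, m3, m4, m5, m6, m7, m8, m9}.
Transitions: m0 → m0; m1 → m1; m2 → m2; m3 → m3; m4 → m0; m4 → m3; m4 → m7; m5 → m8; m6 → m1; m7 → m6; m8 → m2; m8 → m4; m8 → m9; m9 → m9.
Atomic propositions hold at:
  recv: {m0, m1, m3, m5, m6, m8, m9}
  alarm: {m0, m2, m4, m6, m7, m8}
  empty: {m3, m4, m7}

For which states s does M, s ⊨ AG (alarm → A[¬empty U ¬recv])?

{m1, m2, m3, m9}

Sat(¬empty) = {m0, m1, m2, m5, m6, m8, m9}
Sat(¬recv) = {m2, m4, m7}
A[¬empty U ¬recv]: least fixpoint, start Z0 = Sat(¬recv) = {m2, m4, m7}, add states in Sat(¬empty) with every successor in Z. Already a fixed point.
Sat(A[¬empty U ¬recv]) = {m2, m4, m7}
Sat(alarm → A[¬empty U ¬recv]) = {m1, m2, m3, m4, m5, m7, m9}
AG (alarm → A[¬empty U ¬recv]): greatest fixpoint, start Z0 = {m1, m2, m3, m4, m5, m7, m9}, keep only states in Sat with every successor in Z. Z1 = {m1, m2, m3, m9}; fixed.
Sat(AG (alarm → A[¬empty U ¬recv])) = {m1, m2, m3, m9}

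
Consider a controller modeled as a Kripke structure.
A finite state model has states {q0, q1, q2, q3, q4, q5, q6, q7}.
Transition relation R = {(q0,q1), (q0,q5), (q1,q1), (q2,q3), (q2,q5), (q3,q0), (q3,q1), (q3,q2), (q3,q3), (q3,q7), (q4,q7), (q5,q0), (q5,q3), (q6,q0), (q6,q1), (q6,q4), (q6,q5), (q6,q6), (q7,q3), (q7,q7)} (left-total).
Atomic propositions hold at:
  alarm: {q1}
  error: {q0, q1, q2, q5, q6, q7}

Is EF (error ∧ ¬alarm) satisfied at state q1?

Sat(¬alarm) = {q0, q2, q3, q4, q5, q6, q7}
Sat(error ∧ ¬alarm) = {q0, q2, q5, q6, q7}
EF (error ∧ ¬alarm): least fixpoint, start Z0 = {q0, q2, q5, q6, q7}, add states with some successor in Z. Z1 = {q0, q2, q3, q4, q5, q6, q7}; fixed.
Sat(EF (error ∧ ¬alarm)) = {q0, q2, q3, q4, q5, q6, q7}
q1 ∉ Sat(EF (error ∧ ¬alarm)) = {q0, q2, q3, q4, q5, q6, q7}, so the formula does not hold at q1.

No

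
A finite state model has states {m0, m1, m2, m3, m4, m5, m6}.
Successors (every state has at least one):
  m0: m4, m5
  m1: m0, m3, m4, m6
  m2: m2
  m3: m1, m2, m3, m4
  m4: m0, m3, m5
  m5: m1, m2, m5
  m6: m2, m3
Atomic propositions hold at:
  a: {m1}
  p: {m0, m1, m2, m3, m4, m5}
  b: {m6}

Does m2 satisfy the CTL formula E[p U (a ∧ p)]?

No

Sat(a ∧ p) = {m1}
E[p U (a ∧ p)]: least fixpoint, start Z0 = Sat((a ∧ p)) = {m1}, add states in Sat(p) with some successor in Z. Z1 = {m1, m3, m5}; Z2 = {m0, m1, m3, m4, m5}; fixed.
Sat(E[p U (a ∧ p)]) = {m0, m1, m3, m4, m5}
m2 ∉ Sat(E[p U (a ∧ p)]) = {m0, m1, m3, m4, m5}, so the formula does not hold at m2.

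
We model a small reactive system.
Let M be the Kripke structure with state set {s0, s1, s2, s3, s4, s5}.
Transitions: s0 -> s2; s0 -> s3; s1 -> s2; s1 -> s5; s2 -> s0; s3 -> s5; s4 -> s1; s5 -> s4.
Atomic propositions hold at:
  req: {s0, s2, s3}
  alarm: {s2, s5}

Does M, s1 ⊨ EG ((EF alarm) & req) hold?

EF alarm: least fixpoint, start Z0 = {s2, s5}, add states with some successor in Z. Z1 = {s0, s1, s2, s3, s5}; Z2 = {s0, s1, s2, s3, s4, s5}; fixed.
Sat(EF alarm) = {s0, s1, s2, s3, s4, s5}
Sat((EF alarm) & req) = {s0, s2, s3}
EG ((EF alarm) & req): greatest fixpoint, start Z0 = {s0, s2, s3}, keep only states in Sat with some successor in Z. Z1 = {s0, s2}; fixed.
Sat(EG ((EF alarm) & req)) = {s0, s2}
s1 ∉ Sat(EG ((EF alarm) & req)) = {s0, s2}, so the formula does not hold at s1.

No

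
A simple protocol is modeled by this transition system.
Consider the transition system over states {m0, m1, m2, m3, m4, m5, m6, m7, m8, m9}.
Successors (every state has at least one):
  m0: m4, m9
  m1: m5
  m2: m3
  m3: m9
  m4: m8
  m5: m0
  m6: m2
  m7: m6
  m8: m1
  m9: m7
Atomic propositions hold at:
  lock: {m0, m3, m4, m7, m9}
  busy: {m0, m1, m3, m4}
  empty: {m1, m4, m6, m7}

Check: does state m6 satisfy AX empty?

Sat(AX empty) = {s : every successor in {m1, m4, m6, m7}} = {m7, m8, m9}
m6 ∉ Sat(AX empty) = {m7, m8, m9}, so the formula does not hold at m6.

No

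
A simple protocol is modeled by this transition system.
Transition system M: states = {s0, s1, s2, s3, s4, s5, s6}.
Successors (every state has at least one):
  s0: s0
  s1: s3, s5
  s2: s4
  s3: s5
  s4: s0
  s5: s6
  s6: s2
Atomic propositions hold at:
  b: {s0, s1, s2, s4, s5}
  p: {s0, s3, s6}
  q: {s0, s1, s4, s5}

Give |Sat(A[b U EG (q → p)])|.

Sat(q → p) = {s0, s2, s3, s6}
EG (q → p): greatest fixpoint, start Z0 = {s0, s2, s3, s6}, keep only states in Sat with some successor in Z. Z1 = {s0, s6}; Z2 = {s0}; fixed.
Sat(EG (q → p)) = {s0}
A[b U EG (q → p)]: least fixpoint, start Z0 = Sat(EG (q → p)) = {s0}, add states in Sat(b) with every successor in Z. Z1 = {s0, s4}; Z2 = {s0, s2, s4}; fixed.
Sat(A[b U EG (q → p)]) = {s0, s2, s4}
|Sat(A[b U EG (q → p)])| = |{s0, s2, s4}| = 3.

3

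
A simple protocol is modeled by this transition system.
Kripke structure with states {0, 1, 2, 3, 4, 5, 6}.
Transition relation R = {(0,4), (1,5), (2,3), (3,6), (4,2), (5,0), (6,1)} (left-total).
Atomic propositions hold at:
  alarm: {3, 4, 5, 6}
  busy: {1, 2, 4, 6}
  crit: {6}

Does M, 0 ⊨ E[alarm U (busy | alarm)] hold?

No

Sat(busy | alarm) = {1, 2, 3, 4, 5, 6}
E[alarm U (busy | alarm)]: least fixpoint, start Z0 = Sat((busy | alarm)) = {1, 2, 3, 4, 5, 6}, add states in Sat(alarm) with some successor in Z. Already a fixed point.
Sat(E[alarm U (busy | alarm)]) = {1, 2, 3, 4, 5, 6}
0 ∉ Sat(E[alarm U (busy | alarm)]) = {1, 2, 3, 4, 5, 6}, so the formula does not hold at 0.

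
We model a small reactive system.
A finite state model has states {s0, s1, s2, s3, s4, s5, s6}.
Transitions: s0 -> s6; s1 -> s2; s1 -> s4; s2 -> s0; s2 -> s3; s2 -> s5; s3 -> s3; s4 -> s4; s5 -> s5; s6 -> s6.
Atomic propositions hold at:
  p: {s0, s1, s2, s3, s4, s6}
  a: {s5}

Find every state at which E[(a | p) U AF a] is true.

{s1, s2, s5}

Sat(a | p) = {s0, s1, s2, s3, s4, s5, s6}
AF a: least fixpoint, start Z0 = {s5}, add states with every successor in Z. Already a fixed point.
Sat(AF a) = {s5}
E[(a | p) U AF a]: least fixpoint, start Z0 = Sat(AF a) = {s5}, add states in Sat(a | p) with some successor in Z. Z1 = {s2, s5}; Z2 = {s1, s2, s5}; fixed.
Sat(E[(a | p) U AF a]) = {s1, s2, s5}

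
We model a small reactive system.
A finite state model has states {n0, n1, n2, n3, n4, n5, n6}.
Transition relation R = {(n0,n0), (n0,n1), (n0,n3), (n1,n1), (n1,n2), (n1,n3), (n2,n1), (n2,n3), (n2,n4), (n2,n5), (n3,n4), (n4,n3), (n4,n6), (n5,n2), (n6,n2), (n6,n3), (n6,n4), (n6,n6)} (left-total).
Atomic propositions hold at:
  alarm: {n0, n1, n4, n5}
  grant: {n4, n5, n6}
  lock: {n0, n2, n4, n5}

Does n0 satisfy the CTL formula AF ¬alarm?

Sat(¬alarm) = {n2, n3, n6}
AF ¬alarm: least fixpoint, start Z0 = {n2, n3, n6}, add states with every successor in Z. Z1 = {n2, n3, n4, n5, n6}; fixed.
Sat(AF ¬alarm) = {n2, n3, n4, n5, n6}
n0 ∉ Sat(AF ¬alarm) = {n2, n3, n4, n5, n6}, so the formula does not hold at n0.

No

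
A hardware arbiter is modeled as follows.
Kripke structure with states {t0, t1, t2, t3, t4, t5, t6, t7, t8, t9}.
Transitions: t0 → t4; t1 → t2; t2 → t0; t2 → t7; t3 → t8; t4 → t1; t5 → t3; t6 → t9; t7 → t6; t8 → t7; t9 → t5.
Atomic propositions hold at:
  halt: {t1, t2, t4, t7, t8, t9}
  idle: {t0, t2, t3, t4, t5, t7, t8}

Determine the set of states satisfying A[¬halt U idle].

Sat(¬halt) = {t0, t3, t5, t6}
A[¬halt U idle]: least fixpoint, start Z0 = Sat(idle) = {t0, t2, t3, t4, t5, t7, t8}, add states in Sat(¬halt) with every successor in Z. Already a fixed point.
Sat(A[¬halt U idle]) = {t0, t2, t3, t4, t5, t7, t8}

{t0, t2, t3, t4, t5, t7, t8}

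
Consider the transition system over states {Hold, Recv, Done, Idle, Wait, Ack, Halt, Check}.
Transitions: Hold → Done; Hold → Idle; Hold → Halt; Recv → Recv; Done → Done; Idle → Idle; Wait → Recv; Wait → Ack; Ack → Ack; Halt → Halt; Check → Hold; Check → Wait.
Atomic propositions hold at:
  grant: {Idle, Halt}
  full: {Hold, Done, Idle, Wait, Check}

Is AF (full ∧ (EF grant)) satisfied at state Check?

Yes

EF grant: least fixpoint, start Z0 = {Idle, Halt}, add states with some successor in Z. Z1 = {Hold, Idle, Halt}; Z2 = {Hold, Idle, Halt, Check}; fixed.
Sat(EF grant) = {Hold, Idle, Halt, Check}
Sat(full ∧ (EF grant)) = {Hold, Idle, Check}
AF (full ∧ (EF grant)): least fixpoint, start Z0 = {Hold, Idle, Check}, add states with every successor in Z. Already a fixed point.
Sat(AF (full ∧ (EF grant))) = {Hold, Idle, Check}
Check ∈ Sat(AF (full ∧ (EF grant))) = {Hold, Idle, Check}, so the formula holds at Check.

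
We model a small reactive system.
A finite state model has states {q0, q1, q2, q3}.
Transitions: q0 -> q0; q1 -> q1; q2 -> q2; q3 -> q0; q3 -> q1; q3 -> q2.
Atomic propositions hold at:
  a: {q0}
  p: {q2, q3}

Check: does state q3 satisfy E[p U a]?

E[p U a]: least fixpoint, start Z0 = Sat(a) = {q0}, add states in Sat(p) with some successor in Z. Z1 = {q0, q3}; fixed.
Sat(E[p U a]) = {q0, q3}
q3 ∈ Sat(E[p U a]) = {q0, q3}, so the formula holds at q3.

Yes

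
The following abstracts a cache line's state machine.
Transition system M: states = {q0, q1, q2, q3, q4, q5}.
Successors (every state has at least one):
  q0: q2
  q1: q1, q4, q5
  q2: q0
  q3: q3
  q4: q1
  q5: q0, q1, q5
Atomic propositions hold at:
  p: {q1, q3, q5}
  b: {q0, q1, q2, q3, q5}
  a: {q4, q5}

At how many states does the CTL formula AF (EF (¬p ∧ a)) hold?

3

Sat(¬p) = {q0, q2, q4}
Sat(¬p ∧ a) = {q4}
EF (¬p ∧ a): least fixpoint, start Z0 = {q4}, add states with some successor in Z. Z1 = {q1, q4}; Z2 = {q1, q4, q5}; fixed.
Sat(EF (¬p ∧ a)) = {q1, q4, q5}
AF (EF (¬p ∧ a)): least fixpoint, start Z0 = {q1, q4, q5}, add states with every successor in Z. Already a fixed point.
Sat(AF (EF (¬p ∧ a))) = {q1, q4, q5}
|Sat(AF (EF (¬p ∧ a)))| = |{q1, q4, q5}| = 3.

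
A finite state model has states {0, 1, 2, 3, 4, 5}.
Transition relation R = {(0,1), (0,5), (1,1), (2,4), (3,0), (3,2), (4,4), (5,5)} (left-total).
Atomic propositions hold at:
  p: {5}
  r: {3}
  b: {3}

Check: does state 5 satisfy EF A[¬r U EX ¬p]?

No

Sat(¬r) = {0, 1, 2, 4, 5}
Sat(¬p) = {0, 1, 2, 3, 4}
Sat(EX ¬p) = {s : some successor in {0, 1, 2, 3, 4}} = {0, 1, 2, 3, 4}
A[¬r U EX ¬p]: least fixpoint, start Z0 = Sat(EX ¬p) = {0, 1, 2, 3, 4}, add states in Sat(¬r) with every successor in Z. Already a fixed point.
Sat(A[¬r U EX ¬p]) = {0, 1, 2, 3, 4}
EF A[¬r U EX ¬p]: least fixpoint, start Z0 = {0, 1, 2, 3, 4}, add states with some successor in Z. Already a fixed point.
Sat(EF A[¬r U EX ¬p]) = {0, 1, 2, 3, 4}
5 ∉ Sat(EF A[¬r U EX ¬p]) = {0, 1, 2, 3, 4}, so the formula does not hold at 5.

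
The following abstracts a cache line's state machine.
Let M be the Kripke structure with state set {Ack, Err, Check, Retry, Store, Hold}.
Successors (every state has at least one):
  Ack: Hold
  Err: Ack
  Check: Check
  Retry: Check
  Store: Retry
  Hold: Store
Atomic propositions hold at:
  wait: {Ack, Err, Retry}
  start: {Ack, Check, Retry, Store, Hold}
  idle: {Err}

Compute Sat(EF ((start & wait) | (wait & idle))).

{Ack, Err, Retry, Store, Hold}

Sat(start & wait) = {Ack, Retry}
Sat(wait & idle) = {Err}
Sat((start & wait) | (wait & idle)) = {Ack, Err, Retry}
EF ((start & wait) | (wait & idle)): least fixpoint, start Z0 = {Ack, Err, Retry}, add states with some successor in Z. Z1 = {Ack, Err, Retry, Store}; Z2 = {Ack, Err, Retry, Store, Hold}; fixed.
Sat(EF ((start & wait) | (wait & idle))) = {Ack, Err, Retry, Store, Hold}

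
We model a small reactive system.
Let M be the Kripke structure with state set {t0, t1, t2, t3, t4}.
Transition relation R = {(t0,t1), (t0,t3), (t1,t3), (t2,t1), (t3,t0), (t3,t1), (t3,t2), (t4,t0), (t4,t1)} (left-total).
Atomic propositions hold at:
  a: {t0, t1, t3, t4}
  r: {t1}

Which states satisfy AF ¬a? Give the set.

{t2}

Sat(¬a) = {t2}
AF ¬a: least fixpoint, start Z0 = {t2}, add states with every successor in Z. Already a fixed point.
Sat(AF ¬a) = {t2}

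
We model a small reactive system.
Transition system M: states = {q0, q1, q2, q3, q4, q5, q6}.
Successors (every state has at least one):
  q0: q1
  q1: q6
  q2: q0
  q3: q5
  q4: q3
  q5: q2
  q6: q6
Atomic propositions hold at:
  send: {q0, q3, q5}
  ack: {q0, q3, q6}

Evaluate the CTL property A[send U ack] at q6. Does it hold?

Yes

A[send U ack]: least fixpoint, start Z0 = Sat(ack) = {q0, q3, q6}, add states in Sat(send) with every successor in Z. Already a fixed point.
Sat(A[send U ack]) = {q0, q3, q6}
q6 ∈ Sat(A[send U ack]) = {q0, q3, q6}, so the formula holds at q6.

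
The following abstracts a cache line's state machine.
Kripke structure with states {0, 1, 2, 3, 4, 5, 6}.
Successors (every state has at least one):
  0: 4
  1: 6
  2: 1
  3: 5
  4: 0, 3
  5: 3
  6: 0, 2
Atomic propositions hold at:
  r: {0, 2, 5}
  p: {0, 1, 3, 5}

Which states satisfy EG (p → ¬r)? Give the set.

{1, 2, 6}

Sat(¬r) = {1, 3, 4, 6}
Sat(p → ¬r) = {1, 2, 3, 4, 6}
EG (p → ¬r): greatest fixpoint, start Z0 = {1, 2, 3, 4, 6}, keep only states in Sat with some successor in Z. Z1 = {1, 2, 4, 6}; Z2 = {1, 2, 6}; fixed.
Sat(EG (p → ¬r)) = {1, 2, 6}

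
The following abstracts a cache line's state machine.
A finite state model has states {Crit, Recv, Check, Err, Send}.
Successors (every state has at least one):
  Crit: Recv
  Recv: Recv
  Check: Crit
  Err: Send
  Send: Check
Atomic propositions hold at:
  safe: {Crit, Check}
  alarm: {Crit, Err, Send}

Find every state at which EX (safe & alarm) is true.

Sat(safe & alarm) = {Crit}
Sat(EX (safe & alarm)) = {s : some successor in {Crit}} = {Check}

{Check}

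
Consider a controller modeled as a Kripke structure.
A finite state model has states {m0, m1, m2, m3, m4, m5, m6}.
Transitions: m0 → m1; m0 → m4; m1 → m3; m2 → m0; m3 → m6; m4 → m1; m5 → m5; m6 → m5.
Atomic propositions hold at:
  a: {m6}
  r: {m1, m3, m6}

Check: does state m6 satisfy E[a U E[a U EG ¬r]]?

Yes

Sat(¬r) = {m0, m2, m4, m5}
EG ¬r: greatest fixpoint, start Z0 = {m0, m2, m4, m5}, keep only states in Sat with some successor in Z. Z1 = {m0, m2, m5}; Z2 = {m2, m5}; Z3 = {m5}; fixed.
Sat(EG ¬r) = {m5}
E[a U EG ¬r]: least fixpoint, start Z0 = Sat(EG ¬r) = {m5}, add states in Sat(a) with some successor in Z. Z1 = {m5, m6}; fixed.
Sat(E[a U EG ¬r]) = {m5, m6}
E[a U E[a U EG ¬r]]: least fixpoint, start Z0 = Sat(E[a U EG ¬r]) = {m5, m6}, add states in Sat(a) with some successor in Z. Already a fixed point.
Sat(E[a U E[a U EG ¬r]]) = {m5, m6}
m6 ∈ Sat(E[a U E[a U EG ¬r]]) = {m5, m6}, so the formula holds at m6.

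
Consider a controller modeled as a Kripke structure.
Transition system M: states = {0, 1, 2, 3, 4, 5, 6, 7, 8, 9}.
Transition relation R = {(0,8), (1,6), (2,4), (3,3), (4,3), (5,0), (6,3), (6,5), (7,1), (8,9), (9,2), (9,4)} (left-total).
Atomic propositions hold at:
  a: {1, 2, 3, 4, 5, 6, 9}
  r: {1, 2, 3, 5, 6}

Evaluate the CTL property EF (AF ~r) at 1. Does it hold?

Yes

Sat(~r) = {0, 4, 7, 8, 9}
AF ~r: least fixpoint, start Z0 = {0, 4, 7, 8, 9}, add states with every successor in Z. Z1 = {0, 2, 4, 5, 7, 8, 9}; fixed.
Sat(AF ~r) = {0, 2, 4, 5, 7, 8, 9}
EF (AF ~r): least fixpoint, start Z0 = {0, 2, 4, 5, 7, 8, 9}, add states with some successor in Z. Z1 = {0, 2, 4, 5, 6, 7, 8, 9}; Z2 = {0, 1, 2, 4, 5, 6, 7, 8, 9}; fixed.
Sat(EF (AF ~r)) = {0, 1, 2, 4, 5, 6, 7, 8, 9}
1 ∈ Sat(EF (AF ~r)) = {0, 1, 2, 4, 5, 6, 7, 8, 9}, so the formula holds at 1.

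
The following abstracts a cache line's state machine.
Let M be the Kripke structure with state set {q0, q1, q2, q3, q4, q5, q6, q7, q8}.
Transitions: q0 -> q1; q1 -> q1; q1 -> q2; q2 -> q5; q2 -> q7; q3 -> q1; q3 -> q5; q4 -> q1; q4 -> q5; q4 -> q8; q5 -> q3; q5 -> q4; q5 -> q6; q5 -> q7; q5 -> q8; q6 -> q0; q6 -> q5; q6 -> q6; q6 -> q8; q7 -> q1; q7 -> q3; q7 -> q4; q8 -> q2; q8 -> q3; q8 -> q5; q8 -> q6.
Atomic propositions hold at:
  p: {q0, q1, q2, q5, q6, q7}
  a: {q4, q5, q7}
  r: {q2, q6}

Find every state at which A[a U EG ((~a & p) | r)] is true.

{q0, q1, q6}

Sat(~a) = {q0, q1, q2, q3, q6, q8}
Sat(~a & p) = {q0, q1, q2, q6}
Sat((~a & p) | r) = {q0, q1, q2, q6}
EG ((~a & p) | r): greatest fixpoint, start Z0 = {q0, q1, q2, q6}, keep only states in Sat with some successor in Z. Z1 = {q0, q1, q6}; fixed.
Sat(EG ((~a & p) | r)) = {q0, q1, q6}
A[a U EG ((~a & p) | r)]: least fixpoint, start Z0 = Sat(EG ((~a & p) | r)) = {q0, q1, q6}, add states in Sat(a) with every successor in Z. Already a fixed point.
Sat(A[a U EG ((~a & p) | r)]) = {q0, q1, q6}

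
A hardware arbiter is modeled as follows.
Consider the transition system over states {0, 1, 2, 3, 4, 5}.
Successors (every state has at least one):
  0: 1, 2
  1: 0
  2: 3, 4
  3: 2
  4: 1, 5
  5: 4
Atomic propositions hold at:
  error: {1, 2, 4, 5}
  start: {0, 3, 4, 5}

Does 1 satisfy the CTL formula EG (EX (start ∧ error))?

No

Sat(start ∧ error) = {4, 5}
Sat(EX (start ∧ error)) = {s : some successor in {4, 5}} = {2, 4, 5}
EG (EX (start ∧ error)): greatest fixpoint, start Z0 = {2, 4, 5}, keep only states in Sat with some successor in Z. Already a fixed point.
Sat(EG (EX (start ∧ error))) = {2, 4, 5}
1 ∉ Sat(EG (EX (start ∧ error))) = {2, 4, 5}, so the formula does not hold at 1.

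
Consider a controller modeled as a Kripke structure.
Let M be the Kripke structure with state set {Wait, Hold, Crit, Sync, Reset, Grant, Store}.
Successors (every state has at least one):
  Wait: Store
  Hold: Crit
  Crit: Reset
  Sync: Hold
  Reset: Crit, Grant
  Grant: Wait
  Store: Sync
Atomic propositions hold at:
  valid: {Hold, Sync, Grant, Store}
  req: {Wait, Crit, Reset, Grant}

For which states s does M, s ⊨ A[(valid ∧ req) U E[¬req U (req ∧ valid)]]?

{Grant}

Sat(valid ∧ req) = {Grant}
Sat(¬req) = {Hold, Sync, Store}
Sat(req ∧ valid) = {Grant}
E[¬req U (req ∧ valid)]: least fixpoint, start Z0 = Sat((req ∧ valid)) = {Grant}, add states in Sat(¬req) with some successor in Z. Already a fixed point.
Sat(E[¬req U (req ∧ valid)]) = {Grant}
A[(valid ∧ req) U E[¬req U (req ∧ valid)]]: least fixpoint, start Z0 = Sat(E[¬req U (req ∧ valid)]) = {Grant}, add states in Sat(valid ∧ req) with every successor in Z. Already a fixed point.
Sat(A[(valid ∧ req) U E[¬req U (req ∧ valid)]]) = {Grant}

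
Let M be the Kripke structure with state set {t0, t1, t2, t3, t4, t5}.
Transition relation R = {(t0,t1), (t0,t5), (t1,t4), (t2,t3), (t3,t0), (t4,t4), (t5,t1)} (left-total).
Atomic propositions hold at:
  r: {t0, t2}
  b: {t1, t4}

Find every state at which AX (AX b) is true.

{t0, t1, t4, t5}

Sat(AX b) = {s : every successor in {t1, t4}} = {t1, t4, t5}
Sat(AX (AX b)) = {s : every successor in {t1, t4, t5}} = {t0, t1, t4, t5}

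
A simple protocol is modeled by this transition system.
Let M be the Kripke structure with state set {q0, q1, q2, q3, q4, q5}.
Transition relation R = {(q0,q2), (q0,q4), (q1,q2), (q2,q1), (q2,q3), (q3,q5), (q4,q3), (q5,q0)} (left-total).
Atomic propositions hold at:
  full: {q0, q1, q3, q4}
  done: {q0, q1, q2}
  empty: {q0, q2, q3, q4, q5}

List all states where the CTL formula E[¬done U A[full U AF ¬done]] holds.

Sat(¬done) = {q3, q4, q5}
AF ¬done: least fixpoint, start Z0 = {q3, q4, q5}, add states with every successor in Z. Already a fixed point.
Sat(AF ¬done) = {q3, q4, q5}
A[full U AF ¬done]: least fixpoint, start Z0 = Sat(AF ¬done) = {q3, q4, q5}, add states in Sat(full) with every successor in Z. Already a fixed point.
Sat(A[full U AF ¬done]) = {q3, q4, q5}
E[¬done U A[full U AF ¬done]]: least fixpoint, start Z0 = Sat(A[full U AF ¬done]) = {q3, q4, q5}, add states in Sat(¬done) with some successor in Z. Already a fixed point.
Sat(E[¬done U A[full U AF ¬done]]) = {q3, q4, q5}

{q3, q4, q5}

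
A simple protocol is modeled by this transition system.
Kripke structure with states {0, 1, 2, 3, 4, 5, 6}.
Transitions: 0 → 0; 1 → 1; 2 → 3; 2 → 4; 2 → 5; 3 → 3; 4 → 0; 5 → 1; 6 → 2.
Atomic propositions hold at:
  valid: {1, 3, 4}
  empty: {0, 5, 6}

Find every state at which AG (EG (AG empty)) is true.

AG empty: greatest fixpoint, start Z0 = {0, 5, 6}, keep only states in Sat with every successor in Z. Z1 = {0}; fixed.
Sat(AG empty) = {0}
EG (AG empty): greatest fixpoint, start Z0 = {0}, keep only states in Sat with some successor in Z. Already a fixed point.
Sat(EG (AG empty)) = {0}
AG (EG (AG empty)): greatest fixpoint, start Z0 = {0}, keep only states in Sat with every successor in Z. Already a fixed point.
Sat(AG (EG (AG empty))) = {0}

{0}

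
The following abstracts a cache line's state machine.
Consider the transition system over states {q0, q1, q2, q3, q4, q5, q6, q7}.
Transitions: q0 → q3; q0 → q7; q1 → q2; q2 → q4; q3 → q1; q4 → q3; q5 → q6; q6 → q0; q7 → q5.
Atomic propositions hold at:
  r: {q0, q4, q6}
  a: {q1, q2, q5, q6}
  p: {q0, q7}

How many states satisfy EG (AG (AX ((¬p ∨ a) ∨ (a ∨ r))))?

Sat(¬p) = {q1, q2, q3, q4, q5, q6}
Sat(¬p ∨ a) = {q1, q2, q3, q4, q5, q6}
Sat(a ∨ r) = {q0, q1, q2, q4, q5, q6}
Sat((¬p ∨ a) ∨ (a ∨ r)) = {q0, q1, q2, q3, q4, q5, q6}
Sat(AX ((¬p ∨ a) ∨ (a ∨ r))) = {s : every successor in {q0, q1, q2, q3, q4, q5, q6}} = {q1, q2, q3, q4, q5, q6, q7}
AG (AX ((¬p ∨ a) ∨ (a ∨ r))): greatest fixpoint, start Z0 = {q1, q2, q3, q4, q5, q6, q7}, keep only states in Sat with every successor in Z. Z1 = {q1, q2, q3, q4, q5, q7}; Z2 = {q1, q2, q3, q4, q7}; Z3 = {q1, q2, q3, q4}; fixed.
Sat(AG (AX ((¬p ∨ a) ∨ (a ∨ r)))) = {q1, q2, q3, q4}
EG (AG (AX ((¬p ∨ a) ∨ (a ∨ r)))): greatest fixpoint, start Z0 = {q1, q2, q3, q4}, keep only states in Sat with some successor in Z. Already a fixed point.
Sat(EG (AG (AX ((¬p ∨ a) ∨ (a ∨ r))))) = {q1, q2, q3, q4}
|Sat(EG (AG (AX ((¬p ∨ a) ∨ (a ∨ r)))))| = |{q1, q2, q3, q4}| = 4.

4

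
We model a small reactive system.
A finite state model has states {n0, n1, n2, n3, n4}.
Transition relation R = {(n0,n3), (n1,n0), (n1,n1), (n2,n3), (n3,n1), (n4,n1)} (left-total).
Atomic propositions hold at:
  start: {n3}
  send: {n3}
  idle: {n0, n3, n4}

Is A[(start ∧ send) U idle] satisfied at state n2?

Sat(start ∧ send) = {n3}
A[(start ∧ send) U idle]: least fixpoint, start Z0 = Sat(idle) = {n0, n3, n4}, add states in Sat(start ∧ send) with every successor in Z. Already a fixed point.
Sat(A[(start ∧ send) U idle]) = {n0, n3, n4}
n2 ∉ Sat(A[(start ∧ send) U idle]) = {n0, n3, n4}, so the formula does not hold at n2.

No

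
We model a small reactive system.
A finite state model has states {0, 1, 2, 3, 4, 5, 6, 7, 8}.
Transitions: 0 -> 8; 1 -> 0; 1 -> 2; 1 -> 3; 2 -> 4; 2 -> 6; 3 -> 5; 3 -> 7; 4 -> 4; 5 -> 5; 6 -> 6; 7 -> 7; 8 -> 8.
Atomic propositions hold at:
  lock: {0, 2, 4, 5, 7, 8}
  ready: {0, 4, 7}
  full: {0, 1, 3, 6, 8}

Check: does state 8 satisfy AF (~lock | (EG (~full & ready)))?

No

Sat(~lock) = {1, 3, 6}
Sat(~full) = {2, 4, 5, 7}
Sat(~full & ready) = {4, 7}
EG (~full & ready): greatest fixpoint, start Z0 = {4, 7}, keep only states in Sat with some successor in Z. Already a fixed point.
Sat(EG (~full & ready)) = {4, 7}
Sat(~lock | (EG (~full & ready))) = {1, 3, 4, 6, 7}
AF (~lock | (EG (~full & ready))): least fixpoint, start Z0 = {1, 3, 4, 6, 7}, add states with every successor in Z. Z1 = {1, 2, 3, 4, 6, 7}; fixed.
Sat(AF (~lock | (EG (~full & ready)))) = {1, 2, 3, 4, 6, 7}
8 ∉ Sat(AF (~lock | (EG (~full & ready)))) = {1, 2, 3, 4, 6, 7}, so the formula does not hold at 8.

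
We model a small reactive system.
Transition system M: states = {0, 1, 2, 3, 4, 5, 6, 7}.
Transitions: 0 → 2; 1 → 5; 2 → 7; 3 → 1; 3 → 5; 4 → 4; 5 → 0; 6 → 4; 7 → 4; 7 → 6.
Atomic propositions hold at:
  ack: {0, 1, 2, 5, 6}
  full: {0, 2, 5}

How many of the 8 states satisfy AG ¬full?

3

Sat(¬full) = {1, 3, 4, 6, 7}
AG ¬full: greatest fixpoint, start Z0 = {1, 3, 4, 6, 7}, keep only states in Sat with every successor in Z. Z1 = {4, 6, 7}; fixed.
Sat(AG ¬full) = {4, 6, 7}
|Sat(AG ¬full)| = |{4, 6, 7}| = 3.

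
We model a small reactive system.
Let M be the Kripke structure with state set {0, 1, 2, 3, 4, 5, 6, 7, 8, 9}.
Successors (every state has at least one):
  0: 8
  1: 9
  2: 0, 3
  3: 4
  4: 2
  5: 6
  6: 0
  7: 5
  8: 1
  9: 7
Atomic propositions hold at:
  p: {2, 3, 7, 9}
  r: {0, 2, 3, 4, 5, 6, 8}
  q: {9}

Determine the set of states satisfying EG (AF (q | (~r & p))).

{0, 1, 5, 6, 7, 8, 9}

Sat(~r) = {1, 7, 9}
Sat(~r & p) = {7, 9}
Sat(q | (~r & p)) = {7, 9}
AF (q | (~r & p)): least fixpoint, start Z0 = {7, 9}, add states with every successor in Z. Z1 = {1, 7, 9}; Z2 = {1, 7, 8, 9}; Z3 = {0, 1, 7, 8, 9}; Z4 = {0, 1, 6, 7, 8, 9}; Z5 = {0, 1, 5, 6, 7, 8, 9}; fixed.
Sat(AF (q | (~r & p))) = {0, 1, 5, 6, 7, 8, 9}
EG (AF (q | (~r & p))): greatest fixpoint, start Z0 = {0, 1, 5, 6, 7, 8, 9}, keep only states in Sat with some successor in Z. Already a fixed point.
Sat(EG (AF (q | (~r & p)))) = {0, 1, 5, 6, 7, 8, 9}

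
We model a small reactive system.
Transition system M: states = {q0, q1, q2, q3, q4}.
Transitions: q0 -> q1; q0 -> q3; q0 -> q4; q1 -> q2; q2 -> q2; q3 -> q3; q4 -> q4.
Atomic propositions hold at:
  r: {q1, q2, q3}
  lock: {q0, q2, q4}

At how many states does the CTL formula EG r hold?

EG r: greatest fixpoint, start Z0 = {q1, q2, q3}, keep only states in Sat with some successor in Z. Already a fixed point.
Sat(EG r) = {q1, q2, q3}
|Sat(EG r)| = |{q1, q2, q3}| = 3.

3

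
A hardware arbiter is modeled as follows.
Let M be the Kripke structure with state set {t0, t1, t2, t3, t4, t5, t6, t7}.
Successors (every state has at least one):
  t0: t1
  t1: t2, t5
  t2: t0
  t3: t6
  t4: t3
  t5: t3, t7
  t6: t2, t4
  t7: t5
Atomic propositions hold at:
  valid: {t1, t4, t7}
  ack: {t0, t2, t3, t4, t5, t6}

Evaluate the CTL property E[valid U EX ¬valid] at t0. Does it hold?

Sat(¬valid) = {t0, t2, t3, t5, t6}
Sat(EX ¬valid) = {s : some successor in {t0, t2, t3, t5, t6}} = {t1, t2, t3, t4, t5, t6, t7}
E[valid U EX ¬valid]: least fixpoint, start Z0 = Sat(EX ¬valid) = {t1, t2, t3, t4, t5, t6, t7}, add states in Sat(valid) with some successor in Z. Already a fixed point.
Sat(E[valid U EX ¬valid]) = {t1, t2, t3, t4, t5, t6, t7}
t0 ∉ Sat(E[valid U EX ¬valid]) = {t1, t2, t3, t4, t5, t6, t7}, so the formula does not hold at t0.

No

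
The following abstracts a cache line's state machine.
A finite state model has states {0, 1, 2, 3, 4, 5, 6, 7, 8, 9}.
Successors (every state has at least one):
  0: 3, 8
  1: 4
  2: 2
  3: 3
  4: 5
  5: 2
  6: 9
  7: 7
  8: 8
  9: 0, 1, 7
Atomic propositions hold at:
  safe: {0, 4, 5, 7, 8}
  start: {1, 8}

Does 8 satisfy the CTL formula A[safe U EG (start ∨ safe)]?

Sat(start ∨ safe) = {0, 1, 4, 5, 7, 8}
EG (start ∨ safe): greatest fixpoint, start Z0 = {0, 1, 4, 5, 7, 8}, keep only states in Sat with some successor in Z. Z1 = {0, 1, 4, 7, 8}; Z2 = {0, 1, 7, 8}; Z3 = {0, 7, 8}; fixed.
Sat(EG (start ∨ safe)) = {0, 7, 8}
A[safe U EG (start ∨ safe)]: least fixpoint, start Z0 = Sat(EG (start ∨ safe)) = {0, 7, 8}, add states in Sat(safe) with every successor in Z. Already a fixed point.
Sat(A[safe U EG (start ∨ safe)]) = {0, 7, 8}
8 ∈ Sat(A[safe U EG (start ∨ safe)]) = {0, 7, 8}, so the formula holds at 8.

Yes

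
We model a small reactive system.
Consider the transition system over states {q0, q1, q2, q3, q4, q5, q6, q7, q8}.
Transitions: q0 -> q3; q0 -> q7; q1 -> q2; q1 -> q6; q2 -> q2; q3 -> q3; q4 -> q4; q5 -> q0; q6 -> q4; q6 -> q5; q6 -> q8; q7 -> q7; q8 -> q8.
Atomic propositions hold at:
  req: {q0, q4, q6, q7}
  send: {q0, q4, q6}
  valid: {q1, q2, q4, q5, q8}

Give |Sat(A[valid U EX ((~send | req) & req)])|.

Sat(~send) = {q1, q2, q3, q5, q7, q8}
Sat(~send | req) = {q0, q1, q2, q3, q4, q5, q6, q7, q8}
Sat((~send | req) & req) = {q0, q4, q6, q7}
Sat(EX ((~send | req) & req)) = {s : some successor in {q0, q4, q6, q7}} = {q0, q1, q4, q5, q6, q7}
A[valid U EX ((~send | req) & req)]: least fixpoint, start Z0 = Sat(EX ((~send | req) & req)) = {q0, q1, q4, q5, q6, q7}, add states in Sat(valid) with every successor in Z. Already a fixed point.
Sat(A[valid U EX ((~send | req) & req)]) = {q0, q1, q4, q5, q6, q7}
|Sat(A[valid U EX ((~send | req) & req)])| = |{q0, q1, q4, q5, q6, q7}| = 6.

6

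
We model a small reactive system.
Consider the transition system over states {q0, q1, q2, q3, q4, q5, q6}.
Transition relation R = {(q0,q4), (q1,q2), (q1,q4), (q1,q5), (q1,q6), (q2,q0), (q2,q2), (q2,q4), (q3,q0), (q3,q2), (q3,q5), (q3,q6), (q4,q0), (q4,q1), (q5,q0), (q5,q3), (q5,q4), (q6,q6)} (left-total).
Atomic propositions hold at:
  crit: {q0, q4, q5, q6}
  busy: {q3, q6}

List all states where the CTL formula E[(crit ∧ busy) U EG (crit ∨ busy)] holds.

{q0, q3, q4, q5, q6}

Sat(crit ∧ busy) = {q6}
Sat(crit ∨ busy) = {q0, q3, q4, q5, q6}
EG (crit ∨ busy): greatest fixpoint, start Z0 = {q0, q3, q4, q5, q6}, keep only states in Sat with some successor in Z. Already a fixed point.
Sat(EG (crit ∨ busy)) = {q0, q3, q4, q5, q6}
E[(crit ∧ busy) U EG (crit ∨ busy)]: least fixpoint, start Z0 = Sat(EG (crit ∨ busy)) = {q0, q3, q4, q5, q6}, add states in Sat(crit ∧ busy) with some successor in Z. Already a fixed point.
Sat(E[(crit ∧ busy) U EG (crit ∨ busy)]) = {q0, q3, q4, q5, q6}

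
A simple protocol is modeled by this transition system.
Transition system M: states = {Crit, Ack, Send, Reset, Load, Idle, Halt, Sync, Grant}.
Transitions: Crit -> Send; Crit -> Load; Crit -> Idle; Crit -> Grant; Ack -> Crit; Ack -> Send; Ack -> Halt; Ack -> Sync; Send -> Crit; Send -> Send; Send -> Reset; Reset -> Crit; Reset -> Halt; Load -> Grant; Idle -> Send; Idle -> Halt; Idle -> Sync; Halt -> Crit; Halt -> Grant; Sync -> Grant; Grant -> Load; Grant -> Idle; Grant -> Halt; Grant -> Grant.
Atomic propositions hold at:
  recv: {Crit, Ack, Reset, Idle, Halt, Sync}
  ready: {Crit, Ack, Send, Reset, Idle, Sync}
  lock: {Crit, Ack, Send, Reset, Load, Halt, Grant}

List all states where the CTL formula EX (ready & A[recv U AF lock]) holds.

AF lock: least fixpoint, start Z0 = {Crit, Ack, Send, Reset, Load, Halt, Grant}, add states with every successor in Z. Z1 = {Crit, Ack, Send, Reset, Load, Halt, Sync, Grant}; Z2 = {Crit, Ack, Send, Reset, Load, Idle, Halt, Sync, Grant}; fixed.
Sat(AF lock) = {Crit, Ack, Send, Reset, Load, Idle, Halt, Sync, Grant}
A[recv U AF lock]: least fixpoint, start Z0 = Sat(AF lock) = {Crit, Ack, Send, Reset, Load, Idle, Halt, Sync, Grant}, add states in Sat(recv) with every successor in Z. Already a fixed point.
Sat(A[recv U AF lock]) = {Crit, Ack, Send, Reset, Load, Idle, Halt, Sync, Grant}
Sat(ready & A[recv U AF lock]) = {Crit, Ack, Send, Reset, Idle, Sync}
Sat(EX (ready & A[recv U AF lock])) = {s : some successor in {Crit, Ack, Send, Reset, Idle, Sync}} = {Crit, Ack, Send, Reset, Idle, Halt, Grant}

{Crit, Ack, Send, Reset, Idle, Halt, Grant}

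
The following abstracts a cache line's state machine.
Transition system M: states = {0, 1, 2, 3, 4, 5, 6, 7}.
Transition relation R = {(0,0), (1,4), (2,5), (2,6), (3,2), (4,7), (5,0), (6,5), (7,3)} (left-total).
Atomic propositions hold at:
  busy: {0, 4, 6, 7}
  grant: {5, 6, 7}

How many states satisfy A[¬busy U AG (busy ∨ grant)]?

Sat(¬busy) = {1, 2, 3, 5}
Sat(busy ∨ grant) = {0, 4, 5, 6, 7}
AG (busy ∨ grant): greatest fixpoint, start Z0 = {0, 4, 5, 6, 7}, keep only states in Sat with every successor in Z. Z1 = {0, 4, 5, 6}; Z2 = {0, 5, 6}; fixed.
Sat(AG (busy ∨ grant)) = {0, 5, 6}
A[¬busy U AG (busy ∨ grant)]: least fixpoint, start Z0 = Sat(AG (busy ∨ grant)) = {0, 5, 6}, add states in Sat(¬busy) with every successor in Z. Z1 = {0, 2, 5, 6}; Z2 = {0, 2, 3, 5, 6}; fixed.
Sat(A[¬busy U AG (busy ∨ grant)]) = {0, 2, 3, 5, 6}
|Sat(A[¬busy U AG (busy ∨ grant)])| = |{0, 2, 3, 5, 6}| = 5.

5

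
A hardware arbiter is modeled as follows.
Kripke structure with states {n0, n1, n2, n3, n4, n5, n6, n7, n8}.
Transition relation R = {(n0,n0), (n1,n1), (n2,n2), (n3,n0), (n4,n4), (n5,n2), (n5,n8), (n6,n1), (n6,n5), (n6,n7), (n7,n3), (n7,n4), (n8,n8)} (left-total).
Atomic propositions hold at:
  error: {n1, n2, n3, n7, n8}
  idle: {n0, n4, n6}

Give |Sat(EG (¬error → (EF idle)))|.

Sat(¬error) = {n0, n4, n5, n6}
EF idle: least fixpoint, start Z0 = {n0, n4, n6}, add states with some successor in Z. Z1 = {n0, n3, n4, n6, n7}; fixed.
Sat(EF idle) = {n0, n3, n4, n6, n7}
Sat(¬error → (EF idle)) = {n0, n1, n2, n3, n4, n6, n7, n8}
EG (¬error → (EF idle)): greatest fixpoint, start Z0 = {n0, n1, n2, n3, n4, n6, n7, n8}, keep only states in Sat with some successor in Z. Already a fixed point.
Sat(EG (¬error → (EF idle))) = {n0, n1, n2, n3, n4, n6, n7, n8}
|Sat(EG (¬error → (EF idle)))| = |{n0, n1, n2, n3, n4, n6, n7, n8}| = 8.

8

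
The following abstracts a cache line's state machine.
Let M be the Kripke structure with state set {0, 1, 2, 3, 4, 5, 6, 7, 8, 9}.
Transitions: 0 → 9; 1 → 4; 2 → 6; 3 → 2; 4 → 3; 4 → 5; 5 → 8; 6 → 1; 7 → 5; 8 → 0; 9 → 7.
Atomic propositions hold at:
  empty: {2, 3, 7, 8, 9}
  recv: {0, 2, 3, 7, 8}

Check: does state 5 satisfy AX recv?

Yes

Sat(AX recv) = {s : every successor in {0, 2, 3, 7, 8}} = {3, 5, 8, 9}
5 ∈ Sat(AX recv) = {3, 5, 8, 9}, so the formula holds at 5.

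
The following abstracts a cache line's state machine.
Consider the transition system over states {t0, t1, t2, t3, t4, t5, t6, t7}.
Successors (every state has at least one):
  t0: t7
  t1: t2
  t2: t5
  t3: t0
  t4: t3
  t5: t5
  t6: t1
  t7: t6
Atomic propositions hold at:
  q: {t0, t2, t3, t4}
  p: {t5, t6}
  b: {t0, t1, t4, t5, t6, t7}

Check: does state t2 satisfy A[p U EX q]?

Sat(EX q) = {s : some successor in {t0, t2, t3, t4}} = {t1, t3, t4}
A[p U EX q]: least fixpoint, start Z0 = Sat(EX q) = {t1, t3, t4}, add states in Sat(p) with every successor in Z. Z1 = {t1, t3, t4, t6}; fixed.
Sat(A[p U EX q]) = {t1, t3, t4, t6}
t2 ∉ Sat(A[p U EX q]) = {t1, t3, t4, t6}, so the formula does not hold at t2.

No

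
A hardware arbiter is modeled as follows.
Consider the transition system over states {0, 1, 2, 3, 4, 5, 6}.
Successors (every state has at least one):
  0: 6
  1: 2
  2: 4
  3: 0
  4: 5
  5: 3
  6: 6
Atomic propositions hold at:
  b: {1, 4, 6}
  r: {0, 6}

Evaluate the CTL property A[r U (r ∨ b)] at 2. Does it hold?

No

Sat(r ∨ b) = {0, 1, 4, 6}
A[r U (r ∨ b)]: least fixpoint, start Z0 = Sat((r ∨ b)) = {0, 1, 4, 6}, add states in Sat(r) with every successor in Z. Already a fixed point.
Sat(A[r U (r ∨ b)]) = {0, 1, 4, 6}
2 ∉ Sat(A[r U (r ∨ b)]) = {0, 1, 4, 6}, so the formula does not hold at 2.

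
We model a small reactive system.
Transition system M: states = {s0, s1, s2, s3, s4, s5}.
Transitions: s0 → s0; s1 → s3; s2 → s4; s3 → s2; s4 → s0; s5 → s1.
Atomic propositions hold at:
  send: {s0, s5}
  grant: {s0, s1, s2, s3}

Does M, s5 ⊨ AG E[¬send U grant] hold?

Sat(¬send) = {s1, s2, s3, s4}
E[¬send U grant]: least fixpoint, start Z0 = Sat(grant) = {s0, s1, s2, s3}, add states in Sat(¬send) with some successor in Z. Z1 = {s0, s1, s2, s3, s4}; fixed.
Sat(E[¬send U grant]) = {s0, s1, s2, s3, s4}
AG E[¬send U grant]: greatest fixpoint, start Z0 = {s0, s1, s2, s3, s4}, keep only states in Sat with every successor in Z. Already a fixed point.
Sat(AG E[¬send U grant]) = {s0, s1, s2, s3, s4}
s5 ∉ Sat(AG E[¬send U grant]) = {s0, s1, s2, s3, s4}, so the formula does not hold at s5.

No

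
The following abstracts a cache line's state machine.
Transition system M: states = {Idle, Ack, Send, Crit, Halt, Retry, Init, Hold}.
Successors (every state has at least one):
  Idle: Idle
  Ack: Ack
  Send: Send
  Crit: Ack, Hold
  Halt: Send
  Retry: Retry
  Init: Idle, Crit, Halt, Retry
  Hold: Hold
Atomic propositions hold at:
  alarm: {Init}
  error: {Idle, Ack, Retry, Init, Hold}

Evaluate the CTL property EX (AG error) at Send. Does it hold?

No

AG error: greatest fixpoint, start Z0 = {Idle, Ack, Retry, Init, Hold}, keep only states in Sat with every successor in Z. Z1 = {Idle, Ack, Retry, Hold}; fixed.
Sat(AG error) = {Idle, Ack, Retry, Hold}
Sat(EX (AG error)) = {s : some successor in {Idle, Ack, Retry, Hold}} = {Idle, Ack, Crit, Retry, Init, Hold}
Send ∉ Sat(EX (AG error)) = {Idle, Ack, Crit, Retry, Init, Hold}, so the formula does not hold at Send.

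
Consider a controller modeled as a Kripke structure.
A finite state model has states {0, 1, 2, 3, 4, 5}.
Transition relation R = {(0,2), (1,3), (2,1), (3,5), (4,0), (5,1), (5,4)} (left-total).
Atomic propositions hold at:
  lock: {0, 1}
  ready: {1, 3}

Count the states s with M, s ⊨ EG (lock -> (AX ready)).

4

Sat(AX ready) = {s : every successor in {1, 3}} = {1, 2}
Sat(lock -> (AX ready)) = {1, 2, 3, 4, 5}
EG (lock -> (AX ready)): greatest fixpoint, start Z0 = {1, 2, 3, 4, 5}, keep only states in Sat with some successor in Z. Z1 = {1, 2, 3, 5}; fixed.
Sat(EG (lock -> (AX ready))) = {1, 2, 3, 5}
|Sat(EG (lock -> (AX ready)))| = |{1, 2, 3, 5}| = 4.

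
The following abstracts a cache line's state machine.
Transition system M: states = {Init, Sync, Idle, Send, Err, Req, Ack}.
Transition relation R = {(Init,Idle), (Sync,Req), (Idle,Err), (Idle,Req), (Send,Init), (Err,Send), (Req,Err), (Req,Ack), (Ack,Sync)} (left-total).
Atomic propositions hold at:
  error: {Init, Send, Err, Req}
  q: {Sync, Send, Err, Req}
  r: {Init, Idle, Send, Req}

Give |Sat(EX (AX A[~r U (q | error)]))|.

Sat(~r) = {Sync, Err, Ack}
Sat(q | error) = {Init, Sync, Send, Err, Req}
A[~r U (q | error)]: least fixpoint, start Z0 = Sat((q | error)) = {Init, Sync, Send, Err, Req}, add states in Sat(~r) with every successor in Z. Z1 = {Init, Sync, Send, Err, Req, Ack}; fixed.
Sat(A[~r U (q | error)]) = {Init, Sync, Send, Err, Req, Ack}
Sat(AX A[~r U (q | error)]) = {s : every successor in {Init, Sync, Send, Err, Req, Ack}} = {Sync, Idle, Send, Err, Req, Ack}
Sat(EX (AX A[~r U (q | error)])) = {s : some successor in {Sync, Idle, Send, Err, Req, Ack}} = {Init, Sync, Idle, Err, Req, Ack}
|Sat(EX (AX A[~r U (q | error)]))| = |{Init, Sync, Idle, Err, Req, Ack}| = 6.

6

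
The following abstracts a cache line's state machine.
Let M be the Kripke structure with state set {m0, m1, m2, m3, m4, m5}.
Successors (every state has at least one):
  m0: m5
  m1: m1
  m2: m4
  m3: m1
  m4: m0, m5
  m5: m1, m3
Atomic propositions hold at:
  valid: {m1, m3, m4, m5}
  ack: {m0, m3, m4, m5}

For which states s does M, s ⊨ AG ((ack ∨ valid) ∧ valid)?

{m1, m3, m5}

Sat(ack ∨ valid) = {m0, m1, m3, m4, m5}
Sat((ack ∨ valid) ∧ valid) = {m1, m3, m4, m5}
AG ((ack ∨ valid) ∧ valid): greatest fixpoint, start Z0 = {m1, m3, m4, m5}, keep only states in Sat with every successor in Z. Z1 = {m1, m3, m5}; fixed.
Sat(AG ((ack ∨ valid) ∧ valid)) = {m1, m3, m5}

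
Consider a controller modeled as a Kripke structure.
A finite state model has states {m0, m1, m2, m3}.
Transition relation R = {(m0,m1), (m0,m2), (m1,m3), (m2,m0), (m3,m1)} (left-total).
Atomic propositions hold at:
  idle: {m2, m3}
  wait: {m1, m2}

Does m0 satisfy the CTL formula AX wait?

Yes

Sat(AX wait) = {s : every successor in {m1, m2}} = {m0, m3}
m0 ∈ Sat(AX wait) = {m0, m3}, so the formula holds at m0.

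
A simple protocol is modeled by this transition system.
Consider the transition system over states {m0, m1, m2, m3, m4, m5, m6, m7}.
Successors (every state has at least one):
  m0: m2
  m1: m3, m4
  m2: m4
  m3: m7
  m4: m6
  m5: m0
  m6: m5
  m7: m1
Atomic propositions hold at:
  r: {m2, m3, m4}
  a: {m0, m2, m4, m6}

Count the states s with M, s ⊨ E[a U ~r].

Sat(~r) = {m0, m1, m5, m6, m7}
E[a U ~r]: least fixpoint, start Z0 = Sat(~r) = {m0, m1, m5, m6, m7}, add states in Sat(a) with some successor in Z. Z1 = {m0, m1, m4, m5, m6, m7}; Z2 = {m0, m1, m2, m4, m5, m6, m7}; fixed.
Sat(E[a U ~r]) = {m0, m1, m2, m4, m5, m6, m7}
|Sat(E[a U ~r])| = |{m0, m1, m2, m4, m5, m6, m7}| = 7.

7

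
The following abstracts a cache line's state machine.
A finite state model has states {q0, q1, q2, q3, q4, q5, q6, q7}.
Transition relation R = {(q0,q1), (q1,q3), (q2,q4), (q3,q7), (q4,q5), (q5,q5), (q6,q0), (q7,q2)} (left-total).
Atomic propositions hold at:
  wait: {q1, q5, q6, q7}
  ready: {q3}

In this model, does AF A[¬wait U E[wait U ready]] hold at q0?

Sat(¬wait) = {q0, q2, q3, q4}
E[wait U ready]: least fixpoint, start Z0 = Sat(ready) = {q3}, add states in Sat(wait) with some successor in Z. Z1 = {q1, q3}; fixed.
Sat(E[wait U ready]) = {q1, q3}
A[¬wait U E[wait U ready]]: least fixpoint, start Z0 = Sat(E[wait U ready]) = {q1, q3}, add states in Sat(¬wait) with every successor in Z. Z1 = {q0, q1, q3}; fixed.
Sat(A[¬wait U E[wait U ready]]) = {q0, q1, q3}
AF A[¬wait U E[wait U ready]]: least fixpoint, start Z0 = {q0, q1, q3}, add states with every successor in Z. Z1 = {q0, q1, q3, q6}; fixed.
Sat(AF A[¬wait U E[wait U ready]]) = {q0, q1, q3, q6}
q0 ∈ Sat(AF A[¬wait U E[wait U ready]]) = {q0, q1, q3, q6}, so the formula holds at q0.

Yes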